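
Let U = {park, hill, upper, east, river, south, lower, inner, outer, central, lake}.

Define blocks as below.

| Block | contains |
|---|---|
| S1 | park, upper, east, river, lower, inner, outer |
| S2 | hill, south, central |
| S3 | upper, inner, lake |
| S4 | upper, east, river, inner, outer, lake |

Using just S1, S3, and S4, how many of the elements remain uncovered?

Union of S1, S3, S4 = {park, upper, east, river, lower, inner, outer, lake}.
Not covered: hill, south, central — 3 elements.

3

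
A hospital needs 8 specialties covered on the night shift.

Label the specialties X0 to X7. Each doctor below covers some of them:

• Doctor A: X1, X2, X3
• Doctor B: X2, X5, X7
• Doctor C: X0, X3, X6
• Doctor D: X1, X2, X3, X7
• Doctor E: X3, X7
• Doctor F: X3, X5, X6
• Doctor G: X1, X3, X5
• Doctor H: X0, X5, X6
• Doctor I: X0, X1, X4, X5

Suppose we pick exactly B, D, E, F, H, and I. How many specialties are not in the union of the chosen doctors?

Union of B, D, E, F, H, I = {X0, X1, X2, X3, X4, X5, X6, X7} — that's every specialty, so 0 are uncovered.

0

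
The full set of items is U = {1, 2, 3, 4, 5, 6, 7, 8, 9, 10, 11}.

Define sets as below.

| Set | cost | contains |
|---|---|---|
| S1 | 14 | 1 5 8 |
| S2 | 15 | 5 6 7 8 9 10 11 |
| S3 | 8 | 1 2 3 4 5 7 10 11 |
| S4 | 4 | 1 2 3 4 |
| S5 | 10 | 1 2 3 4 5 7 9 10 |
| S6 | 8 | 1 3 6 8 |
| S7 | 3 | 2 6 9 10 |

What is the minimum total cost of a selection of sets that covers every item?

19

S3, S6, S7 together cover every item (S3 ∪ S6 ∪ S7 = {1, 2, 3, 4, 5, 6, 7, 8, 9, 10, 11}); total cost 8 + 8 + 3 = 19.
No covering selection has total cost below 19.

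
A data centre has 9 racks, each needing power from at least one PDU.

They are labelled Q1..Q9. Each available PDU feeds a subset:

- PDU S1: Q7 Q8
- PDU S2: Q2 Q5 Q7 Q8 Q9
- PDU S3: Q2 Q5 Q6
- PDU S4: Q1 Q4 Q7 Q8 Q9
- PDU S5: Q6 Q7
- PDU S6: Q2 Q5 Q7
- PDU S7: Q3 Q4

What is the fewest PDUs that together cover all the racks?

3

Take {S3, S4, S7}. Their union is {Q1, Q2, Q3, Q4, Q5, Q6, Q7, Q8, Q9}, which is all 9 racks.
Only S4 contains Q1, so S4 is forced; the remaining 4 racks need at least 2 more PDUs (each remaining PDU adds at most 3) — so at least 3 PDUs are needed, and 3 is optimal.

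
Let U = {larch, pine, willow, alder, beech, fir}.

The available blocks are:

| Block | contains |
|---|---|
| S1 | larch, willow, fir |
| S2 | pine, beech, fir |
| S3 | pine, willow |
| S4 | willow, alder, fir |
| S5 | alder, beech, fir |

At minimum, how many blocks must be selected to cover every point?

3

S1 and S3 and S5 together: S1 ∪ S3 ∪ S5 = {larch, pine, willow, alder, beech, fir} — every point is covered.
Only S1 contains larch, so S1 is forced; the remaining 3 points need at least 2 more blocks (each remaining block adds at most 2) — so at least 3 blocks are needed, and 3 is optimal.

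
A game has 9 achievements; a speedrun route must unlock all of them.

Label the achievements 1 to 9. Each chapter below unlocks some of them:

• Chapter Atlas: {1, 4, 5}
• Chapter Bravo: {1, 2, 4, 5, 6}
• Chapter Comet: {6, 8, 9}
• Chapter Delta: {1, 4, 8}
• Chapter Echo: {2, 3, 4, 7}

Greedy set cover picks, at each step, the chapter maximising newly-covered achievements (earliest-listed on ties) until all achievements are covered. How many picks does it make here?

3

Greedy: pick Bravo (covers 5 new) → pick Comet (covers 2 new) → pick Echo (covers 2 new). Total picks: 3.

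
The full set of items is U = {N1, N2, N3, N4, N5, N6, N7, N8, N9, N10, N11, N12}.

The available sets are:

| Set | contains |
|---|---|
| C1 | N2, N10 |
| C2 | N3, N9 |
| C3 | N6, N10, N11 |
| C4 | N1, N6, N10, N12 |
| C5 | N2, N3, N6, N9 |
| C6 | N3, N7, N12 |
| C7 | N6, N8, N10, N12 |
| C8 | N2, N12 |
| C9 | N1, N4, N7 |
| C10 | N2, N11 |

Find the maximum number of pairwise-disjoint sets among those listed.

C2, C3, C8, C9 are pairwise disjoint (C2={N3,N9}; C3={N6,N10,N11}; C8={N2,N12}; C9={N1,N4,N7}).
Every remaining set overlaps one of these, and no 5 of the listed sets are pairwise disjoint, so 4 is the maximum.

4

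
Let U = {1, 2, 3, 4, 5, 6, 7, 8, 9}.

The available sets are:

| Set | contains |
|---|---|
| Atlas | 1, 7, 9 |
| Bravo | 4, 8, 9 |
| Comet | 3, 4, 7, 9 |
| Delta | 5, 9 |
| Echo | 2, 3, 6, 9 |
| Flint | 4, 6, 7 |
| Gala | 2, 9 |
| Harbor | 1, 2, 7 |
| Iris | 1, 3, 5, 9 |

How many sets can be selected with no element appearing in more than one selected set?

2

Bravo, Harbor are pairwise disjoint (Bravo={4,8,9}; Harbor={1,2,7}).
Every remaining set overlaps one of these, and no 3 of the listed sets are pairwise disjoint, so 2 is the maximum.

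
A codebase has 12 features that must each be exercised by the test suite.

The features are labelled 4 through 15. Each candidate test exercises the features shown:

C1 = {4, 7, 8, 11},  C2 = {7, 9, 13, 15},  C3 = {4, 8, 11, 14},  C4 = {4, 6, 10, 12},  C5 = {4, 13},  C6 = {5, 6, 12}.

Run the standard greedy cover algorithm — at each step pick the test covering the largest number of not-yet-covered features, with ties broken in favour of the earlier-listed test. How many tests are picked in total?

5

Greedy: pick C1 (covers 4 new) → pick C2 (covers 3 new) → pick C4 (covers 3 new) → pick C3 (covers 1 new) → pick C6 (covers 1 new). Total picks: 5.
(The true minimum cover uses only 4 tests, so greedy is not optimal here.)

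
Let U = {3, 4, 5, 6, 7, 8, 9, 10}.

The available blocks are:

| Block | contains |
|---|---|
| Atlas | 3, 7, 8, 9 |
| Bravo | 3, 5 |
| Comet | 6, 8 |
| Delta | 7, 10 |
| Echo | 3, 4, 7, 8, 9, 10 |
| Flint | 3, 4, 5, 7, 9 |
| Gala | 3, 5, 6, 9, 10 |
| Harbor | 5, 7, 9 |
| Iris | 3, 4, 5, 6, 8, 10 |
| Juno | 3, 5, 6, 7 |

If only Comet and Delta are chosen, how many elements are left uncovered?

4

Union of Comet, Delta = {6, 7, 8, 10}.
Not covered: 3, 4, 5, 9 — 4 elements.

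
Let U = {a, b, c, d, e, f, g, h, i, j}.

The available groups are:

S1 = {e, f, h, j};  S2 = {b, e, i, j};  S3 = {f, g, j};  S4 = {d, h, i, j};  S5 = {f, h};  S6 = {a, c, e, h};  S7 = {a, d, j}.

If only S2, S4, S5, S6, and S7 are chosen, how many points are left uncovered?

1

Union of S2, S4, S5, S6, S7 = {a, b, c, d, e, f, h, i, j}.
Not covered: g — 1 point.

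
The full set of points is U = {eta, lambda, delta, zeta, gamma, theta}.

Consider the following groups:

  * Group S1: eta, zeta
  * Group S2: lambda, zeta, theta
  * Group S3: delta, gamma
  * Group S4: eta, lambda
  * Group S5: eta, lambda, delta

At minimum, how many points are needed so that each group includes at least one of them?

3

The 3 points {lambda, delta, zeta} hit every group.
No choice of 2 points meets every group, so 3 is the minimum.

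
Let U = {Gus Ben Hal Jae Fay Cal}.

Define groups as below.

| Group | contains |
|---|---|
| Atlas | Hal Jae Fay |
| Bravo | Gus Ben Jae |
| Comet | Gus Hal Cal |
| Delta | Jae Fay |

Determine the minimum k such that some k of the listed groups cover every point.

3

Take {Atlas, Bravo, Comet}. Their union is {Gus, Ben, Hal, Jae, Fay, Cal}, which is all 6 points.
Only Bravo contains Ben, so Bravo is forced; the remaining 3 points need at least 2 more groups (each remaining group adds at most 2) — so at least 3 groups are needed, and 3 is optimal.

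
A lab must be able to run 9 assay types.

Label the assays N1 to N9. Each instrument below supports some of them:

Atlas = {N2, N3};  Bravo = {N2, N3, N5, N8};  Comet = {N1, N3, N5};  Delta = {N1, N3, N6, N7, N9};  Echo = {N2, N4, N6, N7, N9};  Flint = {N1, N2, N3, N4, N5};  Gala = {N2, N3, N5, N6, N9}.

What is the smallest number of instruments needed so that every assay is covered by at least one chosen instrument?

Take {Bravo, Comet, Echo}. Their union is {N1, N2, N3, N4, N5, N6, N7, N8, N9}, which is all 9 assays.
Only Bravo contains N8, so Bravo is forced; the remaining 5 assays need at least 2 more instruments (each remaining instrument adds at most 4) — so at least 3 instruments are needed, and 3 is optimal.

3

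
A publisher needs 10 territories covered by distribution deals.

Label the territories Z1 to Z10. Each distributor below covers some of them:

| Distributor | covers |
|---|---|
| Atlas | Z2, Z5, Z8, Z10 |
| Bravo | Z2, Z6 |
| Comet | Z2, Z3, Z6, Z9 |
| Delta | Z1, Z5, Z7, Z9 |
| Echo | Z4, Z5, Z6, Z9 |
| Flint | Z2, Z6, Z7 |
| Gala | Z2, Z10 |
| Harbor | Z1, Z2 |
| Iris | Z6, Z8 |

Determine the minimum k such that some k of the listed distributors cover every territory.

4

Atlas and Comet and Delta and Echo together: Atlas ∪ Comet ∪ Delta ∪ Echo = {Z1, Z2, Z3, Z4, Z5, Z6, Z7, Z8, Z9, Z10} — every territory is covered.
No 3 of the 9 distributors cover everything (all 84 combinations miss at least one territory), so 4 is optimal.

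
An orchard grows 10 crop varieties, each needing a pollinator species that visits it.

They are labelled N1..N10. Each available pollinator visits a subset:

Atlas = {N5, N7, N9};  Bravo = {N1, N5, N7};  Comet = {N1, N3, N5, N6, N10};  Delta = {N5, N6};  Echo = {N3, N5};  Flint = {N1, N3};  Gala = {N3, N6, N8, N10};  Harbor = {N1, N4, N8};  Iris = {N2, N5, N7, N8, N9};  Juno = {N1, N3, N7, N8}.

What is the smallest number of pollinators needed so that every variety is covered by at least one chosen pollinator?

Take {Comet, Harbor, Iris}. Their union is {N1, N2, N3, N4, N5, N6, N7, N8, N9, N10}, which is all 10 varieties.
Only Iris contains N2, so Iris is forced; the remaining 5 varieties need at least 2 more pollinators (each remaining pollinator adds at most 4) — so at least 3 pollinators are needed, and 3 is optimal.

3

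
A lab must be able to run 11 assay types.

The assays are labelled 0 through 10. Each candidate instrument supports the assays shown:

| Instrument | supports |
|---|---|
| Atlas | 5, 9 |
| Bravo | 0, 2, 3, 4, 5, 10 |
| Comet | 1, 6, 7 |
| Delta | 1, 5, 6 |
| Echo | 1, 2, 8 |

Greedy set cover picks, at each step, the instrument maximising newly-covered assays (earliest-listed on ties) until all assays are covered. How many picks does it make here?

Greedy: pick Bravo (covers 6 new) → pick Comet (covers 3 new) → pick Atlas (covers 1 new) → pick Echo (covers 1 new). Total picks: 4.

4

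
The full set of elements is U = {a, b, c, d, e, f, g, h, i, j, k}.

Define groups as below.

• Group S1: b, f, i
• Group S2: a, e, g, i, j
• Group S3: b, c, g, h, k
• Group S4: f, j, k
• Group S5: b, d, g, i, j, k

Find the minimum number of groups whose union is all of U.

S2, S3, S4, and S5 cover everything between them: the union {a, b, c, d, e, f, g, h, i, j, k} is all of U.
Only S5 contains d, so S5 is forced; the remaining 5 elements need at least 3 more groups (each remaining group adds at most 2) — so at least 4 groups are needed, and 4 is optimal.

4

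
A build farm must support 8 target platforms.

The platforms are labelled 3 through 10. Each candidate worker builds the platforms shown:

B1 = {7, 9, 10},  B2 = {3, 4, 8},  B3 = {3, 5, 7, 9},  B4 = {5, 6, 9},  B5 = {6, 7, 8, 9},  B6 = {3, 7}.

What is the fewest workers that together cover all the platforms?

B1 and B2 and B4 together: B1 ∪ B2 ∪ B4 = {3, 4, 5, 6, 7, 8, 9, 10} — every platform is covered.
Only B2 contains 4, so B2 is forced; the remaining 5 platforms need at least 2 more workers (each remaining worker adds at most 3) — so at least 3 workers are needed, and 3 is optimal.

3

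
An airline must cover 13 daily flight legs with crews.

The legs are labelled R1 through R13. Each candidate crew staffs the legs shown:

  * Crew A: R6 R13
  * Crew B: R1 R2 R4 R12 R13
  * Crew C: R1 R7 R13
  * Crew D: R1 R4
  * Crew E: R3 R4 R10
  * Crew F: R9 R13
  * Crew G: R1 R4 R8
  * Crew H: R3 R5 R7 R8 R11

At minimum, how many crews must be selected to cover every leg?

5

A and B and E and F and H together: A ∪ B ∪ E ∪ F ∪ H = {R1, R2, R3, R4, R5, R6, R7, R8, R9, R10, R11, R12, R13} — every leg is covered.
No 4 of the 8 crews cover everything (all 70 combinations miss at least one leg), so 5 is optimal.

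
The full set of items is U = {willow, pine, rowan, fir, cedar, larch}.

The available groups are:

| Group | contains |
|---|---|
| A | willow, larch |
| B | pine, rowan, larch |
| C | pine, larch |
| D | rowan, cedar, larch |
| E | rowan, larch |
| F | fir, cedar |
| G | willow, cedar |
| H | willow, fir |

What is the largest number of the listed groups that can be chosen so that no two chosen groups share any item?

2

B, F are pairwise disjoint (B={pine,rowan,larch}; F={fir,cedar}).
Every remaining group overlaps one of these, and no 3 of the listed groups are pairwise disjoint, so 2 is the maximum.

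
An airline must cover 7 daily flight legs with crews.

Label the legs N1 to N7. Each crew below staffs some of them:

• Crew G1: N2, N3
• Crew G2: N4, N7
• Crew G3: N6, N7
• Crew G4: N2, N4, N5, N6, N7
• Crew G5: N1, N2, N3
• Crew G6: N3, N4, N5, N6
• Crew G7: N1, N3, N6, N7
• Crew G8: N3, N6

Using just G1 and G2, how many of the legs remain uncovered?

Union of G1, G2 = {N2, N3, N4, N7}.
Not covered: N1, N5, N6 — 3 legs.

3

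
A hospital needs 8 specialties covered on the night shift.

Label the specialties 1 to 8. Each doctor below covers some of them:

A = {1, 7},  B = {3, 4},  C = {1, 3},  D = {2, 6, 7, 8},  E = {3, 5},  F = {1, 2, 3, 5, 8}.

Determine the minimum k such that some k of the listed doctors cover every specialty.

3

Take {B, D, F}. Their union is {1, 2, 3, 4, 5, 6, 7, 8}, which is all 8 specialties.
Only B contains 4, so B is forced; the remaining 6 specialties need at least 2 more doctors (each remaining doctor adds at most 4) — so at least 3 doctors are needed, and 3 is optimal.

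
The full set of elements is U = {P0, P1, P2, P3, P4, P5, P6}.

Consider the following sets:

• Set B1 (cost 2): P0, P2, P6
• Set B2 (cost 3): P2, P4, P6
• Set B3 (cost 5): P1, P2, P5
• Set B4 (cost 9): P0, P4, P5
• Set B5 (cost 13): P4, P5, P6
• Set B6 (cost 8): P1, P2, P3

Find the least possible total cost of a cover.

B1, B2, B3, B6 together cover every element (B1 ∪ B2 ∪ B3 ∪ B6 = {P0, P1, P2, P3, P4, P5, P6}); total cost 2 + 3 + 5 + 8 = 18.
No covering selection has total cost below 18.

18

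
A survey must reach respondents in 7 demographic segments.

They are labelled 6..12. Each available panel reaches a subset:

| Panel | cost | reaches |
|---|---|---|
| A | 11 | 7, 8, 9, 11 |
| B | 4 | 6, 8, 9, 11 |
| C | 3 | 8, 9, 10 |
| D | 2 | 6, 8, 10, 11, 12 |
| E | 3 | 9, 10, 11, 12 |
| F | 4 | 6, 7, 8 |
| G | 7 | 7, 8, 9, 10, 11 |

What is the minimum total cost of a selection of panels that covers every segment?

E, F together cover every segment (E ∪ F = {6, 7, 8, 9, 10, 11, 12}); total cost 3 + 4 = 7.
The greedy pick D, C, F costs 9; no covering selection beats 7.

7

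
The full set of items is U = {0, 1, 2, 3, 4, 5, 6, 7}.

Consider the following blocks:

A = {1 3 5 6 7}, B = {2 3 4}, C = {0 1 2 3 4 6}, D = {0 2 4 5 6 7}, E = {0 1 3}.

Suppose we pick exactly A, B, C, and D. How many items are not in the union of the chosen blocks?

0

Union of A, B, C, D = {0, 1, 2, 3, 4, 5, 6, 7} — that's every item, so 0 are uncovered.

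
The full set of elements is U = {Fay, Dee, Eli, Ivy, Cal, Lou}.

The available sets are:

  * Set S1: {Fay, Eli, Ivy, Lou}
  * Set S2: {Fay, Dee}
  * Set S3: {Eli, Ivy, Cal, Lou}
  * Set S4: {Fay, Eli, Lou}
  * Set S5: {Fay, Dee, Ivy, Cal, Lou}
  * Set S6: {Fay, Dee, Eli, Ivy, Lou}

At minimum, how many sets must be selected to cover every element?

S4 and S5 together: S4 ∪ S5 = {Fay, Dee, Eli, Ivy, Cal, Lou} — every element is covered.
No single set has all 6 elements (the largest, S5, has 5), so 2 is optimal.

2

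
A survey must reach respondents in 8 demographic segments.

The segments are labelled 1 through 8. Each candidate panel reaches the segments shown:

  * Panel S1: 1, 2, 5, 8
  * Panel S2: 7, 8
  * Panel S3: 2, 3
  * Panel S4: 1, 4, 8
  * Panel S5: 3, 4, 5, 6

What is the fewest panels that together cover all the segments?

3

Take {S1, S2, S5}. Their union is {1, 2, 3, 4, 5, 6, 7, 8}, which is all 8 segments.
Only S5 contains 6, so S5 is forced; the remaining 4 segments need at least 2 more panels (each remaining panel adds at most 3) — so at least 3 panels are needed, and 3 is optimal.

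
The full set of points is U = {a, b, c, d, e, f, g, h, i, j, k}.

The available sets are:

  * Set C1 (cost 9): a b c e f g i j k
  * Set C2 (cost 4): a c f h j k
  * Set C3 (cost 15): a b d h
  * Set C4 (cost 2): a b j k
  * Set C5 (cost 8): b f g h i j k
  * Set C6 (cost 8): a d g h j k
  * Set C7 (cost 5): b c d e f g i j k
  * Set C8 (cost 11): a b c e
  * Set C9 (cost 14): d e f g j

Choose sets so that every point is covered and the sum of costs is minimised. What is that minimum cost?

9

C2, C7 together cover every point (C2 ∪ C7 = {a, b, c, d, e, f, g, h, i, j, k}); total cost 4 + 5 = 9.
The greedy pick C4, C7, C2 costs 11; no covering selection beats 9.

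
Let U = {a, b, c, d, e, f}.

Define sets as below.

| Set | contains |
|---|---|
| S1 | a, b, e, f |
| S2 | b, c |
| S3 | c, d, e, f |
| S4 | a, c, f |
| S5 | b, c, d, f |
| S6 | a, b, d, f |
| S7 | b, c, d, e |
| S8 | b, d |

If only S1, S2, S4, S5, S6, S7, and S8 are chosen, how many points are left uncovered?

Union of S1, S2, S4, S5, S6, S7, S8 = {a, b, c, d, e, f} — that's every point, so 0 are uncovered.

0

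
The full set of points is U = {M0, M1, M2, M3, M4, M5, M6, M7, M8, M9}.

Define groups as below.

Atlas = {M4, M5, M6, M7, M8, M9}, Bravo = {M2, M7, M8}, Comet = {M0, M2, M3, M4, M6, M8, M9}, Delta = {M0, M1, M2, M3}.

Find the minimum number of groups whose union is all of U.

2

Take {Atlas, Delta}. Their union is {M0, M1, M2, M3, M4, M5, M6, M7, M8, M9}, which is all 10 points.
No single group has all 10 points (the largest, Comet, has 7), so 2 is optimal.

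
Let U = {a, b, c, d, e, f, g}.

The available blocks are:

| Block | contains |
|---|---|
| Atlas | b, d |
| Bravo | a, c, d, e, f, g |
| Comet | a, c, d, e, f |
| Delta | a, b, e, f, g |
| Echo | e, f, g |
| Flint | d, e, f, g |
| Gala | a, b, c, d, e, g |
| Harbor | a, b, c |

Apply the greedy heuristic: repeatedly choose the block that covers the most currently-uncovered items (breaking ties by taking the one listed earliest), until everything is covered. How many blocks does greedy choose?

Greedy: pick Bravo (covers 6 new) → pick Atlas (covers 1 new). Total picks: 2.

2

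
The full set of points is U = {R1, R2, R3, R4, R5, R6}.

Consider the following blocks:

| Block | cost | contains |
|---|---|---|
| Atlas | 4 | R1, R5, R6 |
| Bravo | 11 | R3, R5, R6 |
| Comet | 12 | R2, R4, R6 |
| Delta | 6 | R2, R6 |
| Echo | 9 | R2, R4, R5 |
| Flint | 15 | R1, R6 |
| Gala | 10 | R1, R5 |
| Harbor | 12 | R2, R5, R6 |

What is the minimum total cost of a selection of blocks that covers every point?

Atlas, Bravo, Echo together cover every point (Atlas ∪ Bravo ∪ Echo = {R1, R2, R3, R4, R5, R6}); total cost 4 + 11 + 9 = 24.
No covering selection has total cost below 24.

24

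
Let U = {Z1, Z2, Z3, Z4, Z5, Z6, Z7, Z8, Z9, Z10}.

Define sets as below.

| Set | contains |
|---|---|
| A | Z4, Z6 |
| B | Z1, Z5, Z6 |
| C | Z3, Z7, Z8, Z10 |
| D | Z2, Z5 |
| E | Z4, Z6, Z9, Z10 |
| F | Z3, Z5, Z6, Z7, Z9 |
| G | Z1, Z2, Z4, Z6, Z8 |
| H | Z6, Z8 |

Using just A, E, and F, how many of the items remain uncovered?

Union of A, E, F = {Z3, Z4, Z5, Z6, Z7, Z9, Z10}.
Not covered: Z1, Z2, Z8 — 3 items.

3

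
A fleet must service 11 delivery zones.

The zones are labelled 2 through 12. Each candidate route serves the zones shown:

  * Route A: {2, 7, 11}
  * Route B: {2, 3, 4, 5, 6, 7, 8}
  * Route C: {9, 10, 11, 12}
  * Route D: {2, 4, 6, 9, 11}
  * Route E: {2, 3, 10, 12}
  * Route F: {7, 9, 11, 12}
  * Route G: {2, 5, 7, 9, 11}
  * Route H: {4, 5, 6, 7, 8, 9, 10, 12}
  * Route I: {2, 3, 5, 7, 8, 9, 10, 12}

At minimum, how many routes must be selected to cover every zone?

D and I together: D ∪ I = {2, 3, 4, 5, 6, 7, 8, 9, 10, 11, 12} — every zone is covered.
No single route has all 11 zones (the largest, H, has 8), so 2 is optimal.

2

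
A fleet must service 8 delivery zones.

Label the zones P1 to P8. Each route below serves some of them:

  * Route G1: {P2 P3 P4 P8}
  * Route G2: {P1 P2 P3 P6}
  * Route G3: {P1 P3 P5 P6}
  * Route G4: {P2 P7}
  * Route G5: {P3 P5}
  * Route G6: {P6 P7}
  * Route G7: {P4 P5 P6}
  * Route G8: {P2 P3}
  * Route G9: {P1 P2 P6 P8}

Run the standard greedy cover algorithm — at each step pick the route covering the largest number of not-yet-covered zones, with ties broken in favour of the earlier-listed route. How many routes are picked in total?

Greedy: pick G1 (covers 4 new) → pick G3 (covers 3 new) → pick G4 (covers 1 new). Total picks: 3.

3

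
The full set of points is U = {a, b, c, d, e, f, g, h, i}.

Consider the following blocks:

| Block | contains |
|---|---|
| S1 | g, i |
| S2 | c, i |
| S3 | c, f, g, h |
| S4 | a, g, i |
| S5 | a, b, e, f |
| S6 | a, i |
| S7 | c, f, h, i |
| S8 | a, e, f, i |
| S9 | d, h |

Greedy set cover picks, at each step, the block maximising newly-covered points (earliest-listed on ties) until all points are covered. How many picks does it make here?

Greedy: pick S3 (covers 4 new) → pick S5 (covers 3 new) → pick S1 (covers 1 new) → pick S9 (covers 1 new). Total picks: 4.

4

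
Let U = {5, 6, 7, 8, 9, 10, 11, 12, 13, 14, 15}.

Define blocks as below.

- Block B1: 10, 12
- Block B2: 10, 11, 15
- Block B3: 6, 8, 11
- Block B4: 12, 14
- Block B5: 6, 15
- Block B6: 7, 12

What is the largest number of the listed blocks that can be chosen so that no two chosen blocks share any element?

B2, B6 are pairwise disjoint (B2={10,11,15}; B6={7,12}).
Every remaining block overlaps one of these, and no 3 of the listed blocks are pairwise disjoint, so 2 is the maximum.

2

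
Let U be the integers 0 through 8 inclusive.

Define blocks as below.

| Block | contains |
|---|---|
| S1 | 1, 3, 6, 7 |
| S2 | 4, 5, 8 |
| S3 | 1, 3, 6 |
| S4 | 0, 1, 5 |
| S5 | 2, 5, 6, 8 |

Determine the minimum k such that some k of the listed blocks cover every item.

Take {S1, S2, S4, S5}. Their union is {0, 1, 2, 3, 4, 5, 6, 7, 8}, which is all 9 items.
No 3 of the 5 blocks cover everything (all 10 combinations miss at least one item), so 4 is optimal.

4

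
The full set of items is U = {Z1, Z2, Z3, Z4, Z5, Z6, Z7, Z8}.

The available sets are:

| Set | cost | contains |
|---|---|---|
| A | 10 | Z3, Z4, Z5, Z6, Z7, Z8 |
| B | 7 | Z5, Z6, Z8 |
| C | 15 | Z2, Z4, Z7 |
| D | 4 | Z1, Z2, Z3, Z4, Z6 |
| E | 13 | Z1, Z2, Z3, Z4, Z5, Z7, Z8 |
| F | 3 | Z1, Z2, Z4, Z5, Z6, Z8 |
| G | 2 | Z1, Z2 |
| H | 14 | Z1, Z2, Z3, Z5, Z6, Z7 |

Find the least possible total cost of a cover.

A, G together cover every item (A ∪ G = {Z1, Z2, Z3, Z4, Z5, Z6, Z7, Z8}); total cost 10 + 2 = 12.
The greedy pick F, D, A costs 17; no covering selection beats 12.

12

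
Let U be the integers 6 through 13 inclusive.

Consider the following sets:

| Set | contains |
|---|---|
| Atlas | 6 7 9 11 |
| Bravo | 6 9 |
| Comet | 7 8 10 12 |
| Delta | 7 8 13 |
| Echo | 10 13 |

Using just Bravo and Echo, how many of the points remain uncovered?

4

Union of Bravo, Echo = {6, 9, 10, 13}.
Not covered: 7, 8, 11, 12 — 4 points.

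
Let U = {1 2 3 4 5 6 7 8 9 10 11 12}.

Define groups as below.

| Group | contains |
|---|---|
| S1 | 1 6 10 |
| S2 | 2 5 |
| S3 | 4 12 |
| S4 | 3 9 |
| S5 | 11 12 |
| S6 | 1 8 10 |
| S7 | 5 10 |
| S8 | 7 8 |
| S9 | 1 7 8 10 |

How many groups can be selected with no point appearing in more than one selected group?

S1, S2, S4, S5, S8 are pairwise disjoint (S1={1,6,10}; S2={2,5}; S4={3,9}; S5={11,12}; S8={7,8}).
Every remaining group overlaps one of these, and no 6 of the listed groups are pairwise disjoint, so 5 is the maximum.

5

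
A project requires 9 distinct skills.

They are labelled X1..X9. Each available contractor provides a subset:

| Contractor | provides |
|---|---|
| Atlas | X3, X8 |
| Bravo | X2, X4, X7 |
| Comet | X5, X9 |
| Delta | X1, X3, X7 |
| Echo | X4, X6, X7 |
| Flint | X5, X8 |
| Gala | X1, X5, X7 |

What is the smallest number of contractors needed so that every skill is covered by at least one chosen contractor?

Atlas and Bravo and Comet and Echo and Gala together: Atlas ∪ Bravo ∪ Comet ∪ Echo ∪ Gala = {X1, X2, X3, X4, X5, X6, X7, X8, X9} — every skill is covered.
No 4 of the 7 contractors cover everything (all 35 combinations miss at least one skill), so 5 is optimal.

5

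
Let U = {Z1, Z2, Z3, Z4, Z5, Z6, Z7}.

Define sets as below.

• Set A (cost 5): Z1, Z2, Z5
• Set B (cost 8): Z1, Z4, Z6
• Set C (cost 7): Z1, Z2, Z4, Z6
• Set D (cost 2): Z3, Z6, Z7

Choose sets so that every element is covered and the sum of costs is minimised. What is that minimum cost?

A, C, D together cover every element (A ∪ C ∪ D = {Z1, Z2, Z3, Z4, Z5, Z6, Z7}); total cost 5 + 7 + 2 = 14.
No covering selection has total cost below 14.

14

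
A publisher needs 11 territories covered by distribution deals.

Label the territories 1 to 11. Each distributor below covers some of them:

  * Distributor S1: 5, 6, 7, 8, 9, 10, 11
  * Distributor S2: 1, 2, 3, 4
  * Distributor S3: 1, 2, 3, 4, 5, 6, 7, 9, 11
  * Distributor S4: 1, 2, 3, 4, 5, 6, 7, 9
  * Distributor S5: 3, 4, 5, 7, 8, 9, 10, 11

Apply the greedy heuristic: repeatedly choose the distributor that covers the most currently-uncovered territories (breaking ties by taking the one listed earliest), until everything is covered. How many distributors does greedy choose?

Greedy: pick S3 (covers 9 new) → pick S1 (covers 2 new). Total picks: 2.

2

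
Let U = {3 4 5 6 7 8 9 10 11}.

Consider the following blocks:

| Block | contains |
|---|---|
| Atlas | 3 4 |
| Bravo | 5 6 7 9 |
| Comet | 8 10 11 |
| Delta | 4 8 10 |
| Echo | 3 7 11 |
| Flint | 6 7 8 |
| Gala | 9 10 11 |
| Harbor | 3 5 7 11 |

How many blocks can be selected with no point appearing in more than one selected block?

3

Atlas, Bravo, Comet are pairwise disjoint (Atlas={3,4}; Bravo={5,6,7,9}; Comet={8,10,11}).
Every remaining block overlaps one of these, and no 4 of the listed blocks are pairwise disjoint, so 3 is the maximum.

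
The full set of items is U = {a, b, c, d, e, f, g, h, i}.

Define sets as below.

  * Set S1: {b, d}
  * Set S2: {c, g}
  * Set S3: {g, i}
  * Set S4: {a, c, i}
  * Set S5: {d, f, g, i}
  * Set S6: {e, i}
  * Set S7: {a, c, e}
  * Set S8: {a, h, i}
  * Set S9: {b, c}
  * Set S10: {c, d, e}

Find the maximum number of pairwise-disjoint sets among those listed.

3

S1, S2, S6 are pairwise disjoint (S1={b,d}; S2={c,g}; S6={e,i}).
Every remaining set overlaps one of these, and no 4 of the listed sets are pairwise disjoint, so 3 is the maximum.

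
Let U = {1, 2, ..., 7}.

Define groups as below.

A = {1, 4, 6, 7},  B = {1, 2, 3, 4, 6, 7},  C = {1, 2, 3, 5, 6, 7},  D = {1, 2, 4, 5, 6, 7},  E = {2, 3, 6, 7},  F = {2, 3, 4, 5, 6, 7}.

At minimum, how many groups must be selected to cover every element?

2

D and F cover everything between them: the union {1, 2, 3, 4, 5, 6, 7} is all of U.
No single group has all 7 elements (the largest, B, has 6), so 2 is optimal.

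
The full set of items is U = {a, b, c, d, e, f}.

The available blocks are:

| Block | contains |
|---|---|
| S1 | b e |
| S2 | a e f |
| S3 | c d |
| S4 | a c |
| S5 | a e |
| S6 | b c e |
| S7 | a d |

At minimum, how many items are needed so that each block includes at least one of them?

3

Take H = {a, b, d}. Each listed block contains at least one of these, so H is a hitting set of size 3.
No choice of 2 items meets every block, so 3 is the minimum.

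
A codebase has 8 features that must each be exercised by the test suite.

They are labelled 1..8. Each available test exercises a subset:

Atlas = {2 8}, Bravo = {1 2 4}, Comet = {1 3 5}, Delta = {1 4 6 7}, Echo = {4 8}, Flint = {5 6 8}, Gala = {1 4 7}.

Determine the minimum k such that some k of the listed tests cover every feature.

3

Take {Atlas, Comet, Delta}. Their union is {1, 2, 3, 4, 5, 6, 7, 8}, which is all 8 features.
Only Comet contains 3, so Comet is forced; the remaining 5 features need at least 2 more tests (each remaining test adds at most 3) — so at least 3 tests are needed, and 3 is optimal.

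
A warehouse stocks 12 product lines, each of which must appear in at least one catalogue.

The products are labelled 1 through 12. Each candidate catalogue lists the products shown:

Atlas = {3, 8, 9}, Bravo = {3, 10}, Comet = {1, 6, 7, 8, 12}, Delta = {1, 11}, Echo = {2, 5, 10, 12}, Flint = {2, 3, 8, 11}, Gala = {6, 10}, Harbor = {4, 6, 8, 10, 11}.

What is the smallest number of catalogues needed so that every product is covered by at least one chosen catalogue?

4

Atlas and Comet and Echo and Harbor together: Atlas ∪ Comet ∪ Echo ∪ Harbor = {1, 2, 3, 4, 5, 6, 7, 8, 9, 10, 11, 12} — every product is covered.
Only Harbor contains 4, so Harbor is forced; the remaining 7 products need at least 3 more catalogues (each remaining catalogue adds at most 3) — so at least 4 catalogues are needed, and 4 is optimal.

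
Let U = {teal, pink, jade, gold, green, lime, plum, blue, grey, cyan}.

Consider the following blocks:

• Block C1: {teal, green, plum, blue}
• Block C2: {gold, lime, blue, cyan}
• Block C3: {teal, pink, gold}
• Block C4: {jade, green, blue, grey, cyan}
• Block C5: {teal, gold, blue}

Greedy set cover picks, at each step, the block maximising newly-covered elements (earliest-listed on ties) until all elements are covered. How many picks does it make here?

Greedy: pick C4 (covers 5 new) → pick C3 (covers 3 new) → pick C1 (covers 1 new) → pick C2 (covers 1 new). Total picks: 4.

4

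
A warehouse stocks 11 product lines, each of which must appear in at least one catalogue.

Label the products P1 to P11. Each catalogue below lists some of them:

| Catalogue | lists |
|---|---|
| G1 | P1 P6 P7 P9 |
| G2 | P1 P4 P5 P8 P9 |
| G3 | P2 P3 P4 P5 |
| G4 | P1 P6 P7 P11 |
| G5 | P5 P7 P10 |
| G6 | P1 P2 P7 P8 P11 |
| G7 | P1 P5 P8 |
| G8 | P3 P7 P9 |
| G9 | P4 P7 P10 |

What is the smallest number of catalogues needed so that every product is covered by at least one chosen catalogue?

4

Take {G2, G3, G4, G5}. Their union is {P1, P2, P3, P4, P5, P6, P7, P8, P9, P10, P11}, which is all 11 products.
No 3 of the 9 catalogues cover everything (all 84 combinations miss at least one product), so 4 is optimal.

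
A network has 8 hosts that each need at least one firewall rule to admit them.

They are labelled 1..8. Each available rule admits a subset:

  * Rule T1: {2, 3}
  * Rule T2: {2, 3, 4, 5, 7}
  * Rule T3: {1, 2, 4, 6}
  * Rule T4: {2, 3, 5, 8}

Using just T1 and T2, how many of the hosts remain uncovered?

Union of T1, T2 = {2, 3, 4, 5, 7}.
Not covered: 1, 6, 8 — 3 hosts.

3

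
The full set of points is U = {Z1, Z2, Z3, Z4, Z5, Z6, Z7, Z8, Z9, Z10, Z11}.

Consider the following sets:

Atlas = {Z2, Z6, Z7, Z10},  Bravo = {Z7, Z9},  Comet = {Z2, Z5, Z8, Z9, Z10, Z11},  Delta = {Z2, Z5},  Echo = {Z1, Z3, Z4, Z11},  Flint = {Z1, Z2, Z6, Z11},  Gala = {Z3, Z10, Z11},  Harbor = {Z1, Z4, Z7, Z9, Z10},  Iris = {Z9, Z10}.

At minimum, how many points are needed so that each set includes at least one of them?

3

The 3 points {Z2, Z9, Z11} hit every set.
The sets Bravo, Delta, Echo are pairwise disjoint, so any hitting set needs a separate point for each — at least 3. Hence 3 is optimal.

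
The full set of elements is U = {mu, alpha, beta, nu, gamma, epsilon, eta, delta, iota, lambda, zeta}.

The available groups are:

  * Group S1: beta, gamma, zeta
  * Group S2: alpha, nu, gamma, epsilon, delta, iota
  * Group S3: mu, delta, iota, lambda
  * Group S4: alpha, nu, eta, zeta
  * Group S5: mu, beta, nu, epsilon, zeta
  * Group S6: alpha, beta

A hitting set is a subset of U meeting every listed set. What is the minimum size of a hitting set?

The 3 elements {alpha, beta, lambda} hit every group.
No choice of 2 elements meets every group, so 3 is the minimum.

3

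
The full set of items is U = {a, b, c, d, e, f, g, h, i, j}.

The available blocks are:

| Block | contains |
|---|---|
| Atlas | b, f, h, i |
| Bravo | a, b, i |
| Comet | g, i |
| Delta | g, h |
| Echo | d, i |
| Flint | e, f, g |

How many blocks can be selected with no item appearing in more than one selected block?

Echo, Flint are pairwise disjoint (Echo={d,i}; Flint={e,f,g}).
Every remaining block overlaps one of these, and no 3 of the listed blocks are pairwise disjoint, so 2 is the maximum.

2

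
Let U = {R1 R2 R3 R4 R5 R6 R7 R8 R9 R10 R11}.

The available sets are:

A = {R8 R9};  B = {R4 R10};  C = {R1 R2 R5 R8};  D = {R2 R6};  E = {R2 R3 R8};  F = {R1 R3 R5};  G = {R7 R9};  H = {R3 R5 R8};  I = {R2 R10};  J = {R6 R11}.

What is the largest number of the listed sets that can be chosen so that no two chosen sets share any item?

4

B, D, F, G are pairwise disjoint (B={R4,R10}; D={R2,R6}; F={R1,R3,R5}; G={R7,R9}).
Every remaining set overlaps one of these, and no 5 of the listed sets are pairwise disjoint, so 4 is the maximum.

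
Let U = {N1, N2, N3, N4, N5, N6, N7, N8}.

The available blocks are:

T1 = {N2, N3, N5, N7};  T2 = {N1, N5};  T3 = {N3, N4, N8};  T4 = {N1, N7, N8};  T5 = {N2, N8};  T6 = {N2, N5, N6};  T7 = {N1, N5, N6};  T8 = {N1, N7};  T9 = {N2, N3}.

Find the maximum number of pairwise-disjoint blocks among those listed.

T3, T6, T8 are pairwise disjoint (T3={N3,N4,N8}; T6={N2,N5,N6}; T8={N1,N7}).
Every remaining block overlaps one of these, and no 4 of the listed blocks are pairwise disjoint, so 3 is the maximum.

3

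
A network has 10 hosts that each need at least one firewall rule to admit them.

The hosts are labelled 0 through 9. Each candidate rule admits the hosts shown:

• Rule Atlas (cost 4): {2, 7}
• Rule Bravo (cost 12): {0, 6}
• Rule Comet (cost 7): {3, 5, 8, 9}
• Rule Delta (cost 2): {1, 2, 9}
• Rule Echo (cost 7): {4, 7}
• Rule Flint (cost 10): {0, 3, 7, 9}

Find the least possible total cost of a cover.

28

Bravo, Comet, Delta, Echo together cover every host (Bravo ∪ Comet ∪ Delta ∪ Echo = {0, 1, 2, 3, 4, 5, 6, 7, 8, 9}); total cost 12 + 7 + 2 + 7 = 28.
No covering selection has total cost below 28.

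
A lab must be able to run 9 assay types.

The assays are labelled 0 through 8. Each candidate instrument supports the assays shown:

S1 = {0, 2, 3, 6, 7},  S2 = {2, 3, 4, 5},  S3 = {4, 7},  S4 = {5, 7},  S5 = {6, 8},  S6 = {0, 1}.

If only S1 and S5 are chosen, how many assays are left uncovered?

Union of S1, S5 = {0, 2, 3, 6, 7, 8}.
Not covered: 1, 4, 5 — 3 assays.

3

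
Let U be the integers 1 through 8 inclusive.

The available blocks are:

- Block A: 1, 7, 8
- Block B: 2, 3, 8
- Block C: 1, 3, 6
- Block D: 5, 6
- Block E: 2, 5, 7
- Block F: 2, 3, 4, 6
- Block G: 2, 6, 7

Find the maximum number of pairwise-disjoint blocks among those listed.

2

A, D are pairwise disjoint (A={1,7,8}; D={5,6}).
Every remaining block overlaps one of these, and no 3 of the listed blocks are pairwise disjoint, so 2 is the maximum.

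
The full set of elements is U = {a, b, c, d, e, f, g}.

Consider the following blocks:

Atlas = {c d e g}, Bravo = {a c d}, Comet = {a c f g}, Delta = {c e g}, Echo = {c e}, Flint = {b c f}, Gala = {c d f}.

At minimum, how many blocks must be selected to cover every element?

Take {Bravo, Delta, Flint}. Their union is {a, b, c, d, e, f, g}, which is all 7 elements.
Only Flint contains b, so Flint is forced; the remaining 4 elements need at least 2 more blocks (each remaining block adds at most 3) — so at least 3 blocks are needed, and 3 is optimal.

3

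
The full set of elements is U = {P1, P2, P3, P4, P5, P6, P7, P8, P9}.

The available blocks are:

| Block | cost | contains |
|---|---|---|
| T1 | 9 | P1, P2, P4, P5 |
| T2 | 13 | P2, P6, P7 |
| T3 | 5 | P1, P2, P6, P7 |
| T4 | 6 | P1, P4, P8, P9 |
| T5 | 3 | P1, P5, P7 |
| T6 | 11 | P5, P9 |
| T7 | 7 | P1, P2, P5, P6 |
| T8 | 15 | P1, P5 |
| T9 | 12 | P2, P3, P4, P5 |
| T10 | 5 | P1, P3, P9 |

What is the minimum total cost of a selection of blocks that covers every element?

T3, T4, T5, T10 together cover every element (T3 ∪ T4 ∪ T5 ∪ T10 = {P1, P2, P3, P4, P5, P6, P7, P8, P9}); total cost 5 + 6 + 3 + 5 = 19.
No covering selection has total cost below 19.

19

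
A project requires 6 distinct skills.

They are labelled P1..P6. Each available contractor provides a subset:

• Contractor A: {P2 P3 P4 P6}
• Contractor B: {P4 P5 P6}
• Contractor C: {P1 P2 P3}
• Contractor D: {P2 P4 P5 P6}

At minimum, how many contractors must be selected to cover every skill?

Take {C, D}. Their union is {P1, P2, P3, P4, P5, P6}, which is all 6 skills.
No single contractor has all 6 skills (the largest, A, has 4), so 2 is optimal.

2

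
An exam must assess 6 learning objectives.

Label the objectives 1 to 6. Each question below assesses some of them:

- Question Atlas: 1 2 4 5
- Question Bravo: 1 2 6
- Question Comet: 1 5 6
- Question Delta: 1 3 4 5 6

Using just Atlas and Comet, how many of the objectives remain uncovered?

1

Union of Atlas, Comet = {1, 2, 4, 5, 6}.
Not covered: 3 — 1 objective.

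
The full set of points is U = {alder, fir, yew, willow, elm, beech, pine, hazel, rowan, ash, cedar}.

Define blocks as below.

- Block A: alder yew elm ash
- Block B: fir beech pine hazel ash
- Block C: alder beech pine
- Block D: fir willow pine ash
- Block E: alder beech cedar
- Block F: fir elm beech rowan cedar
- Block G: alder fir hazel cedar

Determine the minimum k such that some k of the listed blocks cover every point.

A, D, F, and G cover everything between them: the union {alder, fir, yew, willow, elm, beech, pine, hazel, rowan, ash, cedar} is all of U.
No 3 of the 7 blocks cover everything (all 35 combinations miss at least one point), so 4 is optimal.

4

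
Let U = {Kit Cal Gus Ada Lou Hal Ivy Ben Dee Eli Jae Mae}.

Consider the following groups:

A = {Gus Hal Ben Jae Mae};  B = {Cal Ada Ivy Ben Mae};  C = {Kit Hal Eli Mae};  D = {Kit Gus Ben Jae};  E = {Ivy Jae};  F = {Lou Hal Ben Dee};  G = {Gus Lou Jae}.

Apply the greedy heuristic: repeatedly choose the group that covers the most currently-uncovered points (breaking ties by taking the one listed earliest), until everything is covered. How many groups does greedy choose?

Greedy: pick A (covers 5 new) → pick B (covers 3 new) → pick C (covers 2 new) → pick F (covers 2 new). Total picks: 4.

4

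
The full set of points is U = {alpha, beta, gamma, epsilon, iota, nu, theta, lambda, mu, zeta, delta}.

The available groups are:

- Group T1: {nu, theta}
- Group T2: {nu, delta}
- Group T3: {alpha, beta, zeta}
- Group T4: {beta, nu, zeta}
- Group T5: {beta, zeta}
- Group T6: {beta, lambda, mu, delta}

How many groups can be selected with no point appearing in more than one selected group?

T2, T3 are pairwise disjoint (T2={nu,delta}; T3={alpha,beta,zeta}).
Every remaining group overlaps one of these, and no 3 of the listed groups are pairwise disjoint, so 2 is the maximum.

2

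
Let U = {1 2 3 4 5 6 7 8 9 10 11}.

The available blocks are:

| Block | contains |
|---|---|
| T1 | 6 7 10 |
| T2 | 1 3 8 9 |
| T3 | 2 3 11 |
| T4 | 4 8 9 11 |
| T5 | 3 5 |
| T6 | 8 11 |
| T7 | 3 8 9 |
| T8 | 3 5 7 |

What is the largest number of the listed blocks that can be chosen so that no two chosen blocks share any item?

3

T1, T4, T5 are pairwise disjoint (T1={6,7,10}; T4={4,8,9,11}; T5={3,5}).
Every remaining block overlaps one of these, and no 4 of the listed blocks are pairwise disjoint, so 3 is the maximum.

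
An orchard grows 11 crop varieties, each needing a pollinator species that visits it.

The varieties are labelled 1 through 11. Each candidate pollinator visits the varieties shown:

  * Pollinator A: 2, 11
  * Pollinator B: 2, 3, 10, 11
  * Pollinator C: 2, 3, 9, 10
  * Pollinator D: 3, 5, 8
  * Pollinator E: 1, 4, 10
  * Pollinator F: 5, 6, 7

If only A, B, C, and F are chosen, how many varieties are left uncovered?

Union of A, B, C, F = {2, 3, 5, 6, 7, 9, 10, 11}.
Not covered: 1, 4, 8 — 3 varieties.

3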